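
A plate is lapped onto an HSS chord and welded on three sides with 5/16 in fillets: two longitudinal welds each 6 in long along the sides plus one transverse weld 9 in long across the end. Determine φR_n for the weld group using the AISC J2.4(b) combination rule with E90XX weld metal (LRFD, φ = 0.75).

E90XX → F_EXX = 90 ksi.
t_e = 0.707 × 0.3125 = 0.2209 in.
R_nwl = 0.6 × 90 × 0.2209 × 12 = 143.2 kip (longitudinal, 2 welds).
R_nwt = 0.6 × 90 × 0.2209 × 9 = 107.4 kip (transverse, base value).
(i) R_nwl + R_nwt = 250.5 kip; (ii) 0.85 R_nwl + 1.5 R_nwt = 282.8 kip.
R_n = max = 282.8 kip [governs: (ii)]; φR_n = 212.1 kip.

φR_n ≈ 212 kip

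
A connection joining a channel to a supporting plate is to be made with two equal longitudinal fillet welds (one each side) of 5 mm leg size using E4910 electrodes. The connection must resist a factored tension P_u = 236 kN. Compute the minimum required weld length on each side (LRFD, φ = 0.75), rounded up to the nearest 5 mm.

L = 155 mm on each side

E49XX → F_EXX = 490 MPa.
Throat t_e = 0.707 × 5 = 3.535 mm.
φr_n = 0.75 × 0.6 × 490 × 3.535 × 10⁻³ = 0.7795 kN/mm.
L_req = P_u / φr_n = 236 / 0.7795 = 302.8 mm total.
Per side: 302.8 / 2 = 151.4 mm.
Round up → use L = 155 mm on each side.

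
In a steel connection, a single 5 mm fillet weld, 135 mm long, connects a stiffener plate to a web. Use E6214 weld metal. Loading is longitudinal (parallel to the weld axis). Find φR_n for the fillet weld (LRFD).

φR_n ≈ 133 kN

E62XX → F_EXX = 620 MPa.
Effective throat t_e = 0.707 × 5 = 3.535 mm.
Total length L = 135 mm; A_we = 3.535 × 135 = 477.2 mm².
F_nw = 0.6 F_EXX = 0.6 × 620 = 372 MPa.
φR_n = 0.75 × 372 × 477.2 × 10⁻³ = 133.1 kN.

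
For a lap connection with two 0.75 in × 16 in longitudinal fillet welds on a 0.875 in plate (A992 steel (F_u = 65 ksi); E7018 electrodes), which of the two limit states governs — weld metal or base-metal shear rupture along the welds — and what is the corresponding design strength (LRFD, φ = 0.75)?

φR_n ≈ 534 kips (weld metal governs)

E70XX → F_EXX = 70 ksi.
t_e = 0.707 × 0.75 = 0.5302 in; L = 32 in.
Weld metal: φR_n = 0.75 × 0.6 × 70 × 0.5302 × 32 = 534.5 kips.
Base metal (shear rupture): φR_n = 0.75 × 0.6 × 65 × 0.875 × 32 = 819 kips.
Governing: weld metal.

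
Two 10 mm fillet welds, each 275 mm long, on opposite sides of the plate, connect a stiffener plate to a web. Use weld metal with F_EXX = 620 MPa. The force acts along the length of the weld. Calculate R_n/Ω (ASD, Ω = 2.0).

R_n/Ω ≈ 723 kN

Effective throat t_e = 0.707 × 10 = 7.07 mm.
Total length L = 550 mm; A_we = 7.07 × 550 = 3888 mm².
F_nw = 0.6 F_EXX = 0.6 × 620 = 372 MPa.
R_n = 372 × 3888 × 10⁻³ = 1447 kN; R_n/Ω = 1447/2.0 = 723.3 kN.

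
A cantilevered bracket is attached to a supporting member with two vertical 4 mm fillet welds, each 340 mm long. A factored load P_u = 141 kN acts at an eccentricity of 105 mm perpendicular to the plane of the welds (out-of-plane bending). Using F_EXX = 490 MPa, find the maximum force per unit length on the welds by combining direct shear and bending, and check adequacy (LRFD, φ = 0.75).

f_max ≈ 437 N/mm; adequate

L_w = 2 × 340 = 680 mm; section modulus (unit throat) S = 2 × L²/6 = 38530 mm².
Direct shear f_v = P/L_w = 141×10³/680 = 207.4 N/mm.
Moment M = P × e = 141×10³ × 105 = 14805000 N·mm; bending f_b = M/S = 384.2 N/mm.
f_max = √(f_v² + f_b²) = √(207.4² + 384.2²) = 436.6 N/mm.
φr_n = 0.75 × 0.6 × 490 × (0.707 × 4) = 623.6 N/mm → adequate.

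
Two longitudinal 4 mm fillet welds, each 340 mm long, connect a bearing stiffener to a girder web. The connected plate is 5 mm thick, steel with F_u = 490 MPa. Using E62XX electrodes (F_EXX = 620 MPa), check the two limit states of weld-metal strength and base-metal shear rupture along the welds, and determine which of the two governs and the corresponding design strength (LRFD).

t_e = 0.707 × 4 = 2.828 mm; L = 680 mm.
Weld metal: φR_n = 0.75 × 0.6 × 620 × 2.828 × 680 × 10⁻³ = 536.5 kN.
Base metal (shear rupture): φR_n = 0.75 × 0.6 × 490 × 5 × 680 × 10⁻³ = 749.7 kN.
Governing: weld metal.

φR_n ≈ 537 kN (weld metal governs)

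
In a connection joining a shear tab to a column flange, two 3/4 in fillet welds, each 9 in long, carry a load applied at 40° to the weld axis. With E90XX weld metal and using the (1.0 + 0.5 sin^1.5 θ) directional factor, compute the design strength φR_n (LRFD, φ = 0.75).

E90XX → F_EXX = 90 ksi.
t_e = 0.707 × 0.75 = 0.5302 in; A_we = 0.5302 × 18 = 9.544 in².
Directional factor: 1.0 + 0.5 sin^1.5(40°) = 1.258.
F_nw = 0.6 × 90 × 1.258 = 67.91 ksi.
φR_n = 0.75 × 67.91 × 9.544 = 486.2 kips.

φR_n ≈ 486 kips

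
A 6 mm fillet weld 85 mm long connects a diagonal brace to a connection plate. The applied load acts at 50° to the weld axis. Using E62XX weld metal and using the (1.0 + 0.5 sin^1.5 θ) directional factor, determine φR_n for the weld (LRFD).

φR_n ≈ 134 kN

E62XX → F_EXX = 620 MPa.
t_e = 0.707 × 6 = 4.242 mm; A_we = 4.242 × 85 = 360.6 mm².
Directional factor: 1.0 + 0.5 sin^1.5(50°) = 1.335.
F_nw = 0.6 × 620 × 1.335 = 496.7 MPa.
φR_n = 0.75 × 496.7 × 360.6 × 10⁻³ = 134.3 kN.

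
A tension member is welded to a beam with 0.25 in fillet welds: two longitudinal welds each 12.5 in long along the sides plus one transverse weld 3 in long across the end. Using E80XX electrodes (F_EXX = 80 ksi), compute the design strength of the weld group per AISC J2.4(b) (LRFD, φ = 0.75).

t_e = 0.707 × 0.25 = 0.1767 in.
R_nwl = 0.6 × 80 × 0.1767 × 25 = 212.1 kips (longitudinal, 2 welds).
R_nwt = 0.6 × 80 × 0.1767 × 3 = 25.45 kips (transverse, base value).
(i) R_nwl + R_nwt = 237.6 kips; (ii) 0.85 R_nwl + 1.5 R_nwt = 218.5 kips.
R_n = max = 237.6 kips [governs: (i)]; φR_n = 178.2 kips.

φR_n ≈ 178 kips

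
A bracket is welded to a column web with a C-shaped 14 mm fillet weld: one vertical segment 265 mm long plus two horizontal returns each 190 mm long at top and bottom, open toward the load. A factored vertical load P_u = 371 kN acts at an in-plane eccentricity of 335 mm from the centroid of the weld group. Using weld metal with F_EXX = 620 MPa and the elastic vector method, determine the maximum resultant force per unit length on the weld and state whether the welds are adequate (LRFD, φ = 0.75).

f_max ≈ 2610 N/mm; adequate

Total weld length L_w = 645 mm. Treat welds as unit-width lines.
Centroid: x̄ = 2×190×95 / 645 = 55.97 mm from the vertical weld.
Polar moment about centroid: J = I_x + I_y = [265³/12 + 2×190×132.5²] + [265×55.97² + 2(190³/12 + 190×39.03²)] = 10770000 mm³.
Direct shear f_v = P/L_w = 371×10³ / 645 = 575.2 N/mm (vertical).
Torsion M = P·e = 371×10³ × 335 = 124280000 N·mm.
Critical point at (x, y) = (134, 132.5) from centroid. f_tx = M·y/J = 1528 N/mm; f_ty = M·x/J = 1546 N/mm.
Resultant f_max = √[f_tx² + (f_v + f_ty)²] = √[1528² + (575.2 + 1546)²] = 2615 N/mm.
Capacity per unit length: φr_n = 0.75 × 0.6 × 620 × (0.707 × 14) = 2762 N/mm.
2615 ≤ 2762 → adequate.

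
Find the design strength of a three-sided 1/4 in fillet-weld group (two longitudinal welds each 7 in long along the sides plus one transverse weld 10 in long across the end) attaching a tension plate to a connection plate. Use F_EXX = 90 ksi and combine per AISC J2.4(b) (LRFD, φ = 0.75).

t_e = 0.707 × 0.25 = 0.1767 in.
R_nwl = 0.6 × 90 × 0.1767 × 14 = 133.6 kips (longitudinal, 2 welds).
R_nwt = 0.6 × 90 × 0.1767 × 10 = 95.44 kips (transverse, base value).
(i) R_nwl + R_nwt = 229.1 kips; (ii) 0.85 R_nwl + 1.5 R_nwt = 256.7 kips.
R_n = max = 256.7 kips [governs: (ii)]; φR_n = 192.6 kips.

φR_n ≈ 193 kips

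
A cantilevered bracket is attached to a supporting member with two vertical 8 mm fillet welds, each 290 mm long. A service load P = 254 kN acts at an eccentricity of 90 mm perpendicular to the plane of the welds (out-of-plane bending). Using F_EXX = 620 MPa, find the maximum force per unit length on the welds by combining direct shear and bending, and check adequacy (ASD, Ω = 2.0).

f_max ≈ 926 N/mm; adequate

L_w = 2 × 290 = 580 mm; section modulus (unit throat) S = 2 × L²/6 = 28030 mm².
Direct shear f_v = P/L_w = 254×10³/580 = 437.9 N/mm.
Moment M = P × e = 254×10³ × 90 = 22860000 N·mm; bending f_b = M/S = 815.5 N/mm.
f_max = √(f_v² + f_b²) = √(437.9² + 815.5²) = 925.6 N/mm.
r_n/Ω = (1/2.0) × 0.6 × 620 × (0.707 × 8) = 1052 N/mm → adequate.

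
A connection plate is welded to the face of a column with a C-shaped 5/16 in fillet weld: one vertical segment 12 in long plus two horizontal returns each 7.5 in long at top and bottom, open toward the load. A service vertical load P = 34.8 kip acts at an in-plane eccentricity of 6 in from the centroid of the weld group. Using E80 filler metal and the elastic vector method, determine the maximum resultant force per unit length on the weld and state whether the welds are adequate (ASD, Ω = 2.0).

E80XX → F_EXX = 80 ksi.
Total weld length L_w = 27 in. Treat welds as unit-width lines.
Centroid: x̄ = 2×7.5×3.75 / 27 = 2.083 in from the vertical weld.
Polar moment about centroid: J = I_x + I_y = [12³/12 + 2×7.5×6²] + [12×2.083² + 2(7.5³/12 + 7.5×1.667²)] = 848.1 in³.
Direct shear f_v = P/L_w = 34.8 / 27 = 1.289 kip/in (vertical).
Torsion M = P·e = 34.8 × 6 = 208.8 kip·in.
Critical point at (x, y) = (5.417, 6) from centroid. f_tx = M·y/J = 1.477 kip/in; f_ty = M·x/J = 1.334 kip/in.
Resultant f_max = √[f_tx² + (f_v + f_ty)²] = √[1.477² + (1.289 + 1.334)²] = 3.01 kip/in.
Capacity per unit length: r_n/Ω = (1/2.0) × 0.6 × 80 × (0.707 × 0.3125) = 5.302 kip/in.
3.01 ≤ 5.302 → adequate.

f_max ≈ 3.01 kip/in; adequate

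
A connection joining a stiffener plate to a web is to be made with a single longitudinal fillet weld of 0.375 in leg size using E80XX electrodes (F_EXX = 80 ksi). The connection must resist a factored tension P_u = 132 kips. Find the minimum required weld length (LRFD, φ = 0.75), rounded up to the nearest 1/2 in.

L = 14 in

Throat t_e = 0.707 × 0.375 = 0.2651 in.
φr_n = 0.75 × 0.6 × 80 × 0.2651 = 9.544 kips/in.
L_req = P_u / φr_n = 132 / 9.544 = 13.83 in total.
Round up → use L = 14 in.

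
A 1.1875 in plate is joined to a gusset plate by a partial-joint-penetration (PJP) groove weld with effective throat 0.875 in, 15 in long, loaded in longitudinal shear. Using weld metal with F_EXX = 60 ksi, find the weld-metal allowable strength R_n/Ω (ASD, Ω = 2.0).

Effective throat (given) t_e = 0.875 in.
A_we = 0.875 × 15 = 13.12 in².
F_nw = 0.6 F_EXX = 36 ksi.
R_n/Ω = (36 × 13.12) / 2.0 = 236.2 kips.

R_n/Ω ≈ 236 kips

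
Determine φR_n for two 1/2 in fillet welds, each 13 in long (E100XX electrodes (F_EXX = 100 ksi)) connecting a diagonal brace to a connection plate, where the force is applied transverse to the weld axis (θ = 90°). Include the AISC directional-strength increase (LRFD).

φR_n ≈ 620 kips

t_e = 0.707 × 0.5 = 0.3535 in; A_we = 0.3535 × 26 = 9.191 in².
Directional factor: 1.0 + 0.5 sin^1.5(90°) = 1.5.
F_nw = 0.6 × 100 × 1.5 = 90 ksi.
φR_n = 0.75 × 90 × 9.191 = 620.4 kips.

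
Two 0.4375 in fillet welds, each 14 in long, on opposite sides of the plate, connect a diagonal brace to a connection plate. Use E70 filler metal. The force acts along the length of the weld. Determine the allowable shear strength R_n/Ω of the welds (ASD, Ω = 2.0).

R_n/Ω ≈ 182 kip

E70XX → F_EXX = 70 ksi.
Effective throat t_e = 0.707 × 0.4375 = 0.3093 in.
Total length L = 28 in; A_we = 0.3093 × 28 = 8.661 in².
F_nw = 0.6 F_EXX = 0.6 × 70 = 42 ksi.
R_n = 42 × 8.661 = 363.8 kip; R_n/Ω = 363.8/2.0 = 181.9 kip.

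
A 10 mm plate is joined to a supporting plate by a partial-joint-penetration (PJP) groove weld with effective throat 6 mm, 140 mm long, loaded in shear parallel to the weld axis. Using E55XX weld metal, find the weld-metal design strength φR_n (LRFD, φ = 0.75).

E55XX → F_EXX = 550 MPa.
Effective throat (given) t_e = 6 mm.
A_we = 6 × 140 = 840 mm².
F_nw = 0.6 F_EXX = 330 MPa.
φR_n = 0.75 × 330 × 840 × 10⁻³ = 207.9 kN.

φR_n ≈ 208 kN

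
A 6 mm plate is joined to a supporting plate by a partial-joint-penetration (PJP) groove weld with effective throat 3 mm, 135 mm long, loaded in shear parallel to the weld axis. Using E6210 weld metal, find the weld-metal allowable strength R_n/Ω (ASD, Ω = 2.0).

E62XX → F_EXX = 620 MPa.
Effective throat (given) t_e = 3 mm.
A_we = 3 × 135 = 405 mm².
F_nw = 0.6 F_EXX = 372 MPa.
R_n/Ω = (372 × 405) / 2.0 × 10⁻³ = 75.33 kN.

R_n/Ω ≈ 75.3 kN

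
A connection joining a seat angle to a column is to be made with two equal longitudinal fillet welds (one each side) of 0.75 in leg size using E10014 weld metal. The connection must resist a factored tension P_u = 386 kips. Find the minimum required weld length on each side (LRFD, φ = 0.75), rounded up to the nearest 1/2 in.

E100XX → F_EXX = 100 ksi.
Throat t_e = 0.707 × 0.75 = 0.5302 in.
φr_n = 0.75 × 0.6 × 100 × 0.5302 = 23.86 kips/in.
L_req = P_u / φr_n = 386 / 23.86 = 16.18 in total.
Per side: 16.18 / 2 = 8.088 in.
Round up → use L = 8.5 in on each side.

L = 8.5 in on each side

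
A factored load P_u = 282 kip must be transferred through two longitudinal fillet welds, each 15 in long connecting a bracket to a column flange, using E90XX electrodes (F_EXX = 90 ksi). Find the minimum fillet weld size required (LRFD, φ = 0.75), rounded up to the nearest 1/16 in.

Total weld length L = 30 in.
Required throat t_e = P_u / (φ × 0.6 F_EXX × L) = 282 / (0.75 × 0.6 × 90 × 30) = 0.2321 in.
Required leg w = t_e / 0.707 = 0.3283 in → use 3/8 in.

w = 3/8 in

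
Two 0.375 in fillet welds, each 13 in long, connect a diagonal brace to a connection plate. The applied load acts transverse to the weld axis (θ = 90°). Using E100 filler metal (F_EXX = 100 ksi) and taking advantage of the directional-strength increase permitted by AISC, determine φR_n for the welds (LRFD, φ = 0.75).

t_e = 0.707 × 0.375 = 0.2651 in; A_we = 0.2651 × 26 = 6.893 in².
Directional factor: 1.0 + 0.5 sin^1.5(90°) = 1.5.
F_nw = 0.6 × 100 × 1.5 = 90 ksi.
φR_n = 0.75 × 90 × 6.893 = 465.3 kips.

φR_n ≈ 465 kips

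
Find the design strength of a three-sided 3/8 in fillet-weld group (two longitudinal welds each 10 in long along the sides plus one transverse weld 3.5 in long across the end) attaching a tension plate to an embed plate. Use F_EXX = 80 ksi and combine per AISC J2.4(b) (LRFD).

φR_n ≈ 224 kips

t_e = 0.707 × 0.375 = 0.2651 in.
R_nwl = 0.6 × 80 × 0.2651 × 20 = 254.5 kips (longitudinal, 2 welds).
R_nwt = 0.6 × 80 × 0.2651 × 3.5 = 44.54 kips (transverse, base value).
(i) R_nwl + R_nwt = 299.1 kips; (ii) 0.85 R_nwl + 1.5 R_nwt = 283.2 kips.
R_n = max = 299.1 kips [governs: (i)]; φR_n = 224.3 kips.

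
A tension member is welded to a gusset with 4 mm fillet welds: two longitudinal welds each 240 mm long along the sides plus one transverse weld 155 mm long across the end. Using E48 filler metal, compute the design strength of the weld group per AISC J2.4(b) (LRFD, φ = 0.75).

E48XX → F_EXX = 480 MPa.
t_e = 0.707 × 4 = 2.828 mm.
R_nwl = 0.6 × 480 × 2.828 × 480 × 10⁻³ = 390.9 kN (longitudinal, 2 welds).
R_nwt = 0.6 × 480 × 2.828 × 155 × 10⁻³ = 126.2 kN (transverse, base value).
(i) R_nwl + R_nwt = 517.2 kN; (ii) 0.85 R_nwl + 1.5 R_nwt = 521.7 kN.
R_n = max = 521.7 kN [governs: (ii)]; φR_n = 391.2 kN.

φR_n ≈ 391 kN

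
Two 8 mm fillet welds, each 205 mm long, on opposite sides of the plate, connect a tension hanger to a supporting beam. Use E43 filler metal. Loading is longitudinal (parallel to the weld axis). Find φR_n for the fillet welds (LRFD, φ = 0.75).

φR_n ≈ 449 kN

E43XX → F_EXX = 430 MPa.
Effective throat t_e = 0.707 × 8 = 5.656 mm.
Total length L = 410 mm; A_we = 5.656 × 410 = 2319 mm².
F_nw = 0.6 F_EXX = 0.6 × 430 = 258 MPa.
φR_n = 0.75 × 258 × 2319 × 10⁻³ = 448.7 kN.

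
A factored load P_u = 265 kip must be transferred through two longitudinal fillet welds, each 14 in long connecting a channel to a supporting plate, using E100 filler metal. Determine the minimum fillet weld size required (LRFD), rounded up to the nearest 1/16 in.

E100XX → F_EXX = 100 ksi.
Total weld length L = 28 in.
Required throat t_e = P_u / (φ × 0.6 F_EXX × L) = 265 / (0.75 × 0.6 × 100 × 28) = 0.2103 in.
Required leg w = t_e / 0.707 = 0.2975 in → use 5/16 in.

w = 5/16 in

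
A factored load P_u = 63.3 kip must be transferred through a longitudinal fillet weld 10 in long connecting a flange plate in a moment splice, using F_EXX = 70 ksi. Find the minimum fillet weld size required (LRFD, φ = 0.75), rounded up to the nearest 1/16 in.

w = 5/16 in

Total weld length L = 10 in.
Required throat t_e = P_u / (φ × 0.6 F_EXX × L) = 63.3 / (0.75 × 0.6 × 70 × 10) = 0.201 in.
Required leg w = t_e / 0.707 = 0.2842 in → use 5/16 in.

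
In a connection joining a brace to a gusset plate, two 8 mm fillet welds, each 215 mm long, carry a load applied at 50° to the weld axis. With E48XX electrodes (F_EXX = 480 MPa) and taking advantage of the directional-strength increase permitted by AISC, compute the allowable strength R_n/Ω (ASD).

R_n/Ω ≈ 468 kN

t_e = 0.707 × 8 = 5.656 mm; A_we = 5.656 × 430 = 2432 mm².
Directional factor: 1.0 + 0.5 sin^1.5(50°) = 1.335.
F_nw = 0.6 × 480 × 1.335 = 384.5 MPa.
R_n/Ω = (384.5 × 2432) / 2.0 × 10⁻³ = 467.6 kN.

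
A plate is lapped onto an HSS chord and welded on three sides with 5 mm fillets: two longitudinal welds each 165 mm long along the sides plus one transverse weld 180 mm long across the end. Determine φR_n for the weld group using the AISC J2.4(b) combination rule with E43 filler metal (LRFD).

φR_n ≈ 377 kN

E43XX → F_EXX = 430 MPa.
t_e = 0.707 × 5 = 3.535 mm.
R_nwl = 0.6 × 430 × 3.535 × 330 × 10⁻³ = 301 kN (longitudinal, 2 welds).
R_nwt = 0.6 × 430 × 3.535 × 180 × 10⁻³ = 164.2 kN (transverse, base value).
(i) R_nwl + R_nwt = 465.1 kN; (ii) 0.85 R_nwl + 1.5 R_nwt = 502.1 kN.
R_n = max = 502.1 kN [governs: (ii)]; φR_n = 376.6 kN.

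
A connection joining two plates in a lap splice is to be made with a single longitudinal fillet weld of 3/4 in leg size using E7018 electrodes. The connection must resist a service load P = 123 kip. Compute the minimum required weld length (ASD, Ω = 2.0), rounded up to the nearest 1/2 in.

E70XX → F_EXX = 70 ksi.
Throat t_e = 0.707 × 0.75 = 0.5302 in.
r_n/Ω = (0.6 × 70 × 0.5302) / 2.0 = 11.14 kip/in.
L_req = P / (r_n/Ω) = 123 / 11.14 = 11.05 in total.
Round up → use L = 11.5 in.

L = 11.5 in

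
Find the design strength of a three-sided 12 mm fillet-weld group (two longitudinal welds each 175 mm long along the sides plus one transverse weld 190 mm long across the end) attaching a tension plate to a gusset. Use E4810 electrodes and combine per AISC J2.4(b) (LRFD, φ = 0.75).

E48XX → F_EXX = 480 MPa.
t_e = 0.707 × 12 = 8.484 mm.
R_nwl = 0.6 × 480 × 8.484 × 350 × 10⁻³ = 855.2 kN (longitudinal, 2 welds).
R_nwt = 0.6 × 480 × 8.484 × 190 × 10⁻³ = 464.2 kN (transverse, base value).
(i) R_nwl + R_nwt = 1319 kN; (ii) 0.85 R_nwl + 1.5 R_nwt = 1423 kN.
R_n = max = 1423 kN [governs: (ii)]; φR_n = 1067 kN.

φR_n ≈ 1070 kN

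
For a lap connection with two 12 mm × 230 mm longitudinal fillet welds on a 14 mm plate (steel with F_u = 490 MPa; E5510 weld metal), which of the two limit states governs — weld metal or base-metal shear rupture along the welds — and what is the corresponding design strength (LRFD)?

E55XX → F_EXX = 550 MPa.
t_e = 0.707 × 12 = 8.484 mm; L = 460 mm.
Weld metal: φR_n = 0.75 × 0.6 × 550 × 8.484 × 460 × 10⁻³ = 965.9 kN.
Base metal (shear rupture): φR_n = 0.75 × 0.6 × 490 × 14 × 460 × 10⁻³ = 1420 kN.
Governing: weld metal.

φR_n ≈ 966 kN (weld metal governs)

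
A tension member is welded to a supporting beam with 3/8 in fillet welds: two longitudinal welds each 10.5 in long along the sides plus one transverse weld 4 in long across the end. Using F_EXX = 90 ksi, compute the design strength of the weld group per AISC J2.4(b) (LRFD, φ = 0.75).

t_e = 0.707 × 0.375 = 0.2651 in.
R_nwl = 0.6 × 90 × 0.2651 × 21 = 300.7 kip (longitudinal, 2 welds).
R_nwt = 0.6 × 90 × 0.2651 × 4 = 57.27 kip (transverse, base value).
(i) R_nwl + R_nwt = 357.9 kip; (ii) 0.85 R_nwl + 1.5 R_nwt = 341.5 kip.
R_n = max = 357.9 kip [governs: (i)]; φR_n = 268.4 kip.

φR_n ≈ 268 kip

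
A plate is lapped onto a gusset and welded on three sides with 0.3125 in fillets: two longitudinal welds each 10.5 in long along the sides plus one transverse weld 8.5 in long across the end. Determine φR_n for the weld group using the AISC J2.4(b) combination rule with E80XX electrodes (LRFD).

φR_n ≈ 243 kips

E80XX → F_EXX = 80 ksi.
t_e = 0.707 × 0.3125 = 0.2209 in.
R_nwl = 0.6 × 80 × 0.2209 × 21 = 222.7 kips (longitudinal, 2 welds).
R_nwt = 0.6 × 80 × 0.2209 × 8.5 = 90.14 kips (transverse, base value).
(i) R_nwl + R_nwt = 312.8 kips; (ii) 0.85 R_nwl + 1.5 R_nwt = 324.5 kips.
R_n = max = 324.5 kips [governs: (ii)]; φR_n = 243.4 kips.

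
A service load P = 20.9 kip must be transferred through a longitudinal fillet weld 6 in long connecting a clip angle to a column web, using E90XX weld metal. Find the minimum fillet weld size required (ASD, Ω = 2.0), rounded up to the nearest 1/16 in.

E90XX → F_EXX = 90 ksi.
Total weld length L = 6 in.
Required throat t_e = P × Ω / (0.6 F_EXX × L) = 20.9 × 2.0 / (0.6 × 90 × 6) = 0.129 in.
Required leg w = t_e / 0.707 = 0.1825 in → use 3/16 in.

w = 3/16 in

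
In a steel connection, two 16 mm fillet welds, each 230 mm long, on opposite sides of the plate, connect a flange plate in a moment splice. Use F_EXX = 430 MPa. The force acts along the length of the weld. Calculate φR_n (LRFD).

Effective throat t_e = 0.707 × 16 = 11.31 mm.
Total length L = 460 mm; A_we = 11.31 × 460 = 5204 mm².
F_nw = 0.6 F_EXX = 0.6 × 430 = 258 MPa.
φR_n = 0.75 × 258 × 5204 × 10⁻³ = 1007 kN.

φR_n ≈ 1010 kN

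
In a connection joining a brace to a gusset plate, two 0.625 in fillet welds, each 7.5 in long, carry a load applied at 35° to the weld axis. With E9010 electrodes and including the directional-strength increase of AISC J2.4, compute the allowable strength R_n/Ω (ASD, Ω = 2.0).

R_n/Ω ≈ 218 kips

E90XX → F_EXX = 90 ksi.
t_e = 0.707 × 0.625 = 0.4419 in; A_we = 0.4419 × 15 = 6.628 in².
Directional factor: 1.0 + 0.5 sin^1.5(35°) = 1.217.
F_nw = 0.6 × 90 × 1.217 = 65.73 ksi.
R_n/Ω = (65.73 × 6.628) / 2.0 = 217.8 kips.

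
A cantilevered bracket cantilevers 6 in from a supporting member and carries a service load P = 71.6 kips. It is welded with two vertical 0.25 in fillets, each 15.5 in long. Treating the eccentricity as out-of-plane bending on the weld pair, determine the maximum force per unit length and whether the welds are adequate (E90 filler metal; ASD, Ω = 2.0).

f_max ≈ 5.84 kip/in; NOT adequate

E90XX → F_EXX = 90 ksi.
L_w = 2 × 15.5 = 31 in; section modulus (unit throat) S = 2 × L²/6 = 80.08 in².
Direct shear f_v = P/L_w = 71.6/31 = 2.31 kip/in.
Moment M = P × e = 71.6 × 6 = 429.6 kip·in; bending f_b = M/S = 5.364 kip/in.
f_max = √(f_v² + f_b²) = √(2.31² + 5.364²) = 5.841 kip/in.
r_n/Ω = (1/2.0) × 0.6 × 90 × (0.707 × 0.25) = 4.772 kip/in → NOT adequate.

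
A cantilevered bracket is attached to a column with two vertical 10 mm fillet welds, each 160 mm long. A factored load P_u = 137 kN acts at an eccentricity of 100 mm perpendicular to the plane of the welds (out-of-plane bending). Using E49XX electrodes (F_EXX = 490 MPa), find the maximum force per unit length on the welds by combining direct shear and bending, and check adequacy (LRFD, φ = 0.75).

L_w = 2 × 160 = 320 mm; section modulus (unit throat) S = 2 × L²/6 = 8533 mm².
Direct shear f_v = P/L_w = 137×10³/320 = 428.1 N/mm.
Moment M = P × e = 137×10³ × 100 = 13700000 N·mm; bending f_b = M/S = 1605 N/mm.
f_max = √(f_v² + f_b²) = √(428.1² + 1605²) = 1662 N/mm.
φr_n = 0.75 × 0.6 × 490 × (0.707 × 10) = 1559 N/mm → NOT adequate.

f_max ≈ 1660 N/mm; NOT adequate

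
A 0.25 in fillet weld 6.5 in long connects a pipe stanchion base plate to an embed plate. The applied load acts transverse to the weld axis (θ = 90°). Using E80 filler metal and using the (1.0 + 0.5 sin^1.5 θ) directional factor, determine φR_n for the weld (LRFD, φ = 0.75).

φR_n ≈ 62 kips

E80XX → F_EXX = 80 ksi.
t_e = 0.707 × 0.25 = 0.1767 in; A_we = 0.1767 × 6.5 = 1.149 in².
Directional factor: 1.0 + 0.5 sin^1.5(90°) = 1.5.
F_nw = 0.6 × 80 × 1.5 = 72 ksi.
φR_n = 0.75 × 72 × 1.149 = 62.04 kips.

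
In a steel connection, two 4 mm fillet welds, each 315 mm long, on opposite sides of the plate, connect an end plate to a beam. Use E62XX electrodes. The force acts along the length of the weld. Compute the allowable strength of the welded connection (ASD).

E62XX → F_EXX = 620 MPa.
Effective throat t_e = 0.707 × 4 = 2.828 mm.
Total length L = 630 mm; A_we = 2.828 × 630 = 1782 mm².
F_nw = 0.6 F_EXX = 0.6 × 620 = 372 MPa.
R_n = 372 × 1782 × 10⁻³ = 662.8 kN; R_n/Ω = 662.8/2.0 = 331.4 kN.

R_n/Ω ≈ 331 kN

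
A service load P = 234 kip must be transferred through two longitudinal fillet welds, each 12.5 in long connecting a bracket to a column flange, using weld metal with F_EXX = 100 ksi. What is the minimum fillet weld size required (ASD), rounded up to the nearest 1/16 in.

Total weld length L = 25 in.
Required throat t_e = P × Ω / (0.6 F_EXX × L) = 234 × 2.0 / (0.6 × 100 × 25) = 0.312 in.
Required leg w = t_e / 0.707 = 0.4413 in → use 1/2 in.

w = 1/2 in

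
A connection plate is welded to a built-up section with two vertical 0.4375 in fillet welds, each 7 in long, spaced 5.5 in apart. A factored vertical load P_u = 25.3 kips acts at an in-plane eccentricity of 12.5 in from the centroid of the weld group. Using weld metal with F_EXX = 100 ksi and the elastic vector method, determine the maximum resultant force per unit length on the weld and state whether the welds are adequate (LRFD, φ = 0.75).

Total weld length L_w = 14 in. Treat welds as unit-width lines.
Polar moment about centroid: J = 2[d³/12 + d(b/2)²] = 2[7³/12 + 7×2.75²] = 163 in³.
Direct shear f_v = P/L_w = 25.3 / 14 = 1.807 kip/in (vertical).
Torsion M = P·e = 25.3 × 12.5 = 316.25 kip·in.
Critical point at (x, y) = (2.75, 3.5) from centroid. f_tx = M·y/J = 6.789 kip/in; f_ty = M·x/J = 5.334 kip/in.
Resultant f_max = √[f_tx² + (f_v + f_ty)²] = √[6.789² + (1.807 + 5.334)²] = 9.853 kip/in.
Capacity per unit length: φr_n = 0.75 × 0.6 × 100 × (0.707 × 0.4375) = 13.92 kip/in.
9.853 ≤ 13.92 → adequate.

f_max ≈ 9.85 kip/in; adequate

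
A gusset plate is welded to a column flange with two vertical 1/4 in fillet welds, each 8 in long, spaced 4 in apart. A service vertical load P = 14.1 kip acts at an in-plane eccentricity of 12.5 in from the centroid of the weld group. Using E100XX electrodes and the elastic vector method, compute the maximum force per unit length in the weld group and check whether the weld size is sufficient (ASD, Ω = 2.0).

f_max ≈ 5.73 kip/in; NOT adequate

E100XX → F_EXX = 100 ksi.
Total weld length L_w = 16 in. Treat welds as unit-width lines.
Polar moment about centroid: J = 2[d³/12 + d(b/2)²] = 2[8³/12 + 8×2²] = 149.3 in³.
Direct shear f_v = P/L_w = 14.1 / 16 = 0.8812 kip/in (vertical).
Torsion M = P·e = 14.1 × 12.5 = 176.25 kip·in.
Critical point at (x, y) = (2, 4) from centroid. f_tx = M·y/J = 4.721 kip/in; f_ty = M·x/J = 2.36 kip/in.
Resultant f_max = √[f_tx² + (f_v + f_ty)²] = √[4.721² + (0.8812 + 2.36)²] = 5.727 kip/in.
Capacity per unit length: r_n/Ω = (1/2.0) × 0.6 × 100 × (0.707 × 0.25) = 5.302 kip/in.
5.727 > 5.302 → NOT adequate.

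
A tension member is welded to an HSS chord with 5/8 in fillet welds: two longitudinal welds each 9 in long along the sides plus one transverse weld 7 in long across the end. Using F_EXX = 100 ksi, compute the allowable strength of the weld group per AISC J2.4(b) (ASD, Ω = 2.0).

t_e = 0.707 × 0.625 = 0.4419 in.
R_nwl = 0.6 × 100 × 0.4419 × 18 = 477.2 kip (longitudinal, 2 welds).
R_nwt = 0.6 × 100 × 0.4419 × 7 = 185.6 kip (transverse, base value).
(i) R_nwl + R_nwt = 662.8 kip; (ii) 0.85 R_nwl + 1.5 R_nwt = 684 kip.
R_n = max = 684 kip [governs: (ii)]; R_n/Ω = 342 kip.

R_n/Ω ≈ 342 kip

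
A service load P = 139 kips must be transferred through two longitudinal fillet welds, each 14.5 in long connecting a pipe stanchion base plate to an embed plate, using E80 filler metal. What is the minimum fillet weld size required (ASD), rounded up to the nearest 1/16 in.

w = 5/16 in

E80XX → F_EXX = 80 ksi.
Total weld length L = 29 in.
Required throat t_e = P × Ω / (0.6 F_EXX × L) = 139 × 2.0 / (0.6 × 80 × 29) = 0.1997 in.
Required leg w = t_e / 0.707 = 0.2825 in → use 5/16 in.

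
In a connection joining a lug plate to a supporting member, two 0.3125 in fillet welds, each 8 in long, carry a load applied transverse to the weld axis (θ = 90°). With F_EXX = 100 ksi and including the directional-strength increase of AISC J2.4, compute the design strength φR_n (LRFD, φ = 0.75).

t_e = 0.707 × 0.3125 = 0.2209 in; A_we = 0.2209 × 16 = 3.535 in².
Directional factor: 1.0 + 0.5 sin^1.5(90°) = 1.5.
F_nw = 0.6 × 100 × 1.5 = 90 ksi.
φR_n = 0.75 × 90 × 3.535 = 238.6 kips.

φR_n ≈ 239 kips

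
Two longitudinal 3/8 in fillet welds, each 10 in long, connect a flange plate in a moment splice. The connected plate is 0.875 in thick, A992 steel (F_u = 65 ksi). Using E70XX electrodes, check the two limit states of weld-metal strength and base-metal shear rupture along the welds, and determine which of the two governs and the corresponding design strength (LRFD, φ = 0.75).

E70XX → F_EXX = 70 ksi.
t_e = 0.707 × 0.375 = 0.2651 in; L = 20 in.
Weld metal: φR_n = 0.75 × 0.6 × 70 × 0.2651 × 20 = 167 kips.
Base metal (shear rupture): φR_n = 0.75 × 0.6 × 65 × 0.875 × 20 = 511.9 kips.
Governing: weld metal.

φR_n ≈ 167 kips (weld metal governs)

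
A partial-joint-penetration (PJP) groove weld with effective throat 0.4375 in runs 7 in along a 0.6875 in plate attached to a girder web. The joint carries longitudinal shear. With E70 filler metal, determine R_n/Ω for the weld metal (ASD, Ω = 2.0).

R_n/Ω ≈ 64.3 kips

E70XX → F_EXX = 70 ksi.
Effective throat (given) t_e = 0.4375 in.
A_we = 0.4375 × 7 = 3.062 in².
F_nw = 0.6 F_EXX = 42 ksi.
R_n/Ω = (42 × 3.062) / 2.0 = 64.31 kips.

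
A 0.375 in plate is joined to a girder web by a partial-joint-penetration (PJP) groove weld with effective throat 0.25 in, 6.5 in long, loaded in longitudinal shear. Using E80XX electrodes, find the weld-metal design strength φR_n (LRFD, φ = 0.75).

E80XX → F_EXX = 80 ksi.
Effective throat (given) t_e = 0.25 in.
A_we = 0.25 × 6.5 = 1.625 in².
F_nw = 0.6 F_EXX = 48 ksi.
φR_n = 0.75 × 48 × 1.625 = 58.5 kip.

φR_n ≈ 58.5 kip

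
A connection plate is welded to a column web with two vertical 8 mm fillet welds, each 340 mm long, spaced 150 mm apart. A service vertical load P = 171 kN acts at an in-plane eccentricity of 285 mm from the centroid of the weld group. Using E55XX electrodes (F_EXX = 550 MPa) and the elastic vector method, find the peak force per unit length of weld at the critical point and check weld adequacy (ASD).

Total weld length L_w = 680 mm. Treat welds as unit-width lines.
Polar moment about centroid: J = 2[d³/12 + d(b/2)²] = 2[340³/12 + 340×75²] = 10380000 mm³.
Direct shear f_v = P/L_w = 171×10³ / 680 = 251.5 N/mm (vertical).
Torsion M = P·e = 171×10³ × 285 = 48735000 N·mm.
Critical point at (x, y) = (75, 170) from centroid. f_tx = M·y/J = 798.5 N/mm; f_ty = M·x/J = 352.3 N/mm.
Resultant f_max = √[f_tx² + (f_v + f_ty)²] = √[798.5² + (251.5 + 352.3)²] = 1001 N/mm.
Capacity per unit length: r_n/Ω = (1/2.0) × 0.6 × 550 × (0.707 × 8) = 933.2 N/mm.
1001 > 933.2 → NOT adequate.

f_max ≈ 1000 N/mm; NOT adequate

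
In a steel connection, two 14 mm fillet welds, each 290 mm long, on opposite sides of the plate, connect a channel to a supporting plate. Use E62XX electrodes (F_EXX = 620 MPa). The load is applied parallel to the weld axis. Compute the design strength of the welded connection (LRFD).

φR_n ≈ 1600 kN

Effective throat t_e = 0.707 × 14 = 9.898 mm.
Total length L = 580 mm; A_we = 9.898 × 580 = 5741 mm².
F_nw = 0.6 F_EXX = 0.6 × 620 = 372 MPa.
φR_n = 0.75 × 372 × 5741 × 10⁻³ = 1602 kN.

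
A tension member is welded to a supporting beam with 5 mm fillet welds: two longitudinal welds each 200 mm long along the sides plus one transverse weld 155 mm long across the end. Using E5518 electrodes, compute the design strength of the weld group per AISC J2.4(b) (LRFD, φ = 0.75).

φR_n ≈ 501 kN

E55XX → F_EXX = 550 MPa.
t_e = 0.707 × 5 = 3.535 mm.
R_nwl = 0.6 × 550 × 3.535 × 400 × 10⁻³ = 466.6 kN (longitudinal, 2 welds).
R_nwt = 0.6 × 550 × 3.535 × 155 × 10⁻³ = 180.8 kN (transverse, base value).
(i) R_nwl + R_nwt = 647.4 kN; (ii) 0.85 R_nwl + 1.5 R_nwt = 667.8 kN.
R_n = max = 667.8 kN [governs: (ii)]; φR_n = 500.9 kN.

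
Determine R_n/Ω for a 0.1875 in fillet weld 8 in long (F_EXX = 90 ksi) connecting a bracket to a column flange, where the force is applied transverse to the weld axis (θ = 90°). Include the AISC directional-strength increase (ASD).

t_e = 0.707 × 0.1875 = 0.1326 in; A_we = 0.1326 × 8 = 1.06 in².
Directional factor: 1.0 + 0.5 sin^1.5(90°) = 1.5.
F_nw = 0.6 × 90 × 1.5 = 81 ksi.
R_n/Ω = (81 × 1.06) / 2.0 = 42.95 kips.

R_n/Ω ≈ 43 kips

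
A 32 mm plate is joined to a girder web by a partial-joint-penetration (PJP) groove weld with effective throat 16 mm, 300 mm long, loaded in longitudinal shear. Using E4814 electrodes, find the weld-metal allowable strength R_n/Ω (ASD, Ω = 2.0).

R_n/Ω ≈ 691 kN

E48XX → F_EXX = 480 MPa.
Effective throat (given) t_e = 16 mm.
A_we = 16 × 300 = 4800 mm².
F_nw = 0.6 F_EXX = 288 MPa.
R_n/Ω = (288 × 4800) / 2.0 × 10⁻³ = 691.2 kN.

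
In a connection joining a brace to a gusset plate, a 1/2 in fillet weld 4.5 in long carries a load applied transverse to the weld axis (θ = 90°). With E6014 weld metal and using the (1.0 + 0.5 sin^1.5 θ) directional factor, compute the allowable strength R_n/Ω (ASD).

R_n/Ω ≈ 43 kip

E60XX → F_EXX = 60 ksi.
t_e = 0.707 × 0.5 = 0.3535 in; A_we = 0.3535 × 4.5 = 1.591 in².
Directional factor: 1.0 + 0.5 sin^1.5(90°) = 1.5.
F_nw = 0.6 × 60 × 1.5 = 54 ksi.
R_n/Ω = (54 × 1.591) / 2.0 = 42.95 kip.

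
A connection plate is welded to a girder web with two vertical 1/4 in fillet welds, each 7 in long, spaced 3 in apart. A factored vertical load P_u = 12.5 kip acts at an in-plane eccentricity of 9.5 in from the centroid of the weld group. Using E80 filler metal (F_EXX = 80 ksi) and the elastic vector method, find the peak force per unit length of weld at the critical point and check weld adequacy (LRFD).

f_max ≈ 5.51 kip/in; adequate

Total weld length L_w = 14 in. Treat welds as unit-width lines.
Polar moment about centroid: J = 2[d³/12 + d(b/2)²] = 2[7³/12 + 7×1.5²] = 88.67 in³.
Direct shear f_v = P/L_w = 12.5 / 14 = 0.8929 kip/in (vertical).
Torsion M = P·e = 12.5 × 9.5 = 118.75 kip·in.
Critical point at (x, y) = (1.5, 3.5) from centroid. f_tx = M·y/J = 4.688 kip/in; f_ty = M·x/J = 2.009 kip/in.
Resultant f_max = √[f_tx² + (f_v + f_ty)²] = √[4.688² + (0.8929 + 2.009)²] = 5.513 kip/in.
Capacity per unit length: φr_n = 0.75 × 0.6 × 80 × (0.707 × 0.25) = 6.363 kip/in.
5.513 ≤ 6.363 → adequate.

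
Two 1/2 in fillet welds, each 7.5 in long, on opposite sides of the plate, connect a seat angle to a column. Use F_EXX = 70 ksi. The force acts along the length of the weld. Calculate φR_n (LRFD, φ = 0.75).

φR_n ≈ 167 kips

Effective throat t_e = 0.707 × 0.5 = 0.3535 in.
Total length L = 15 in; A_we = 0.3535 × 15 = 5.302 in².
F_nw = 0.6 F_EXX = 0.6 × 70 = 42 ksi.
φR_n = 0.75 × 42 × 5.302 = 167 kips.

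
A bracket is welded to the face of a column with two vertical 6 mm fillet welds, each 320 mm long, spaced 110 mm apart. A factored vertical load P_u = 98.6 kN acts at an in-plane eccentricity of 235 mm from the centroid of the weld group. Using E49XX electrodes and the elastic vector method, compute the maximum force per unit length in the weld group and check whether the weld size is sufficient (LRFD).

f_max ≈ 598 N/mm; adequate

E49XX → F_EXX = 490 MPa.
Total weld length L_w = 640 mm. Treat welds as unit-width lines.
Polar moment about centroid: J = 2[d³/12 + d(b/2)²] = 2[320³/12 + 320×55²] = 7397000 mm³.
Direct shear f_v = P/L_w = 98.6×10³ / 640 = 154.1 N/mm (vertical).
Torsion M = P·e = 98.6×10³ × 235 = 23171000 N·mm.
Critical point at (x, y) = (55, 160) from centroid. f_tx = M·y/J = 501.2 N/mm; f_ty = M·x/J = 172.3 N/mm.
Resultant f_max = √[f_tx² + (f_v + f_ty)²] = √[501.2² + (154.1 + 172.3)²] = 598.1 N/mm.
Capacity per unit length: φr_n = 0.75 × 0.6 × 490 × (0.707 × 6) = 935.4 N/mm.
598.1 ≤ 935.4 → adequate.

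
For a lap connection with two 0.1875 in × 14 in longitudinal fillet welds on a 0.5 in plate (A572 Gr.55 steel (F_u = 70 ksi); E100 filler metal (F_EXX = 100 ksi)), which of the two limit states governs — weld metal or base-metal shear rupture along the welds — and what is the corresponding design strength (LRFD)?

t_e = 0.707 × 0.1875 = 0.1326 in; L = 28 in.
Weld metal: φR_n = 0.75 × 0.6 × 100 × 0.1326 × 28 = 167 kip.
Base metal (shear rupture): φR_n = 0.75 × 0.6 × 70 × 0.5 × 28 = 441 kip.
Governing: weld metal.

φR_n ≈ 167 kip (weld metal governs)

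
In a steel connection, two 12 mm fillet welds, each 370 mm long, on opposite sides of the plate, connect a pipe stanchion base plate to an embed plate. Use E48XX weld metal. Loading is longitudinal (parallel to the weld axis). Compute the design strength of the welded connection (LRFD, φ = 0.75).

E48XX → F_EXX = 480 MPa.
Effective throat t_e = 0.707 × 12 = 8.484 mm.
Total length L = 740 mm; A_we = 8.484 × 740 = 6278 mm².
F_nw = 0.6 F_EXX = 0.6 × 480 = 288 MPa.
φR_n = 0.75 × 288 × 6278 × 10⁻³ = 1356 kN.

φR_n ≈ 1360 kN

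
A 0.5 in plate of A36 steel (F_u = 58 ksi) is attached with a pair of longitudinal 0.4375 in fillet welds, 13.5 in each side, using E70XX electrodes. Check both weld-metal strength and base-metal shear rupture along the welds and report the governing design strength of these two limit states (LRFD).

E70XX → F_EXX = 70 ksi.
t_e = 0.707 × 0.4375 = 0.3093 in; L = 27 in.
Weld metal: φR_n = 0.75 × 0.6 × 70 × 0.3093 × 27 = 263.1 kips.
Base metal (shear rupture): φR_n = 0.75 × 0.6 × 58 × 0.5 × 27 = 352.3 kips.
Governing: weld metal.

φR_n ≈ 263 kips (weld metal governs)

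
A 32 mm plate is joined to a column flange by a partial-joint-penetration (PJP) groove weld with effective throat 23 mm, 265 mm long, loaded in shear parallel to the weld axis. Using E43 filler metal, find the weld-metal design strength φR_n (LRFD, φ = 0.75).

E43XX → F_EXX = 430 MPa.
Effective throat (given) t_e = 23 mm.
A_we = 23 × 265 = 6095 mm².
F_nw = 0.6 F_EXX = 258 MPa.
φR_n = 0.75 × 258 × 6095 × 10⁻³ = 1179 kN.

φR_n ≈ 1180 kN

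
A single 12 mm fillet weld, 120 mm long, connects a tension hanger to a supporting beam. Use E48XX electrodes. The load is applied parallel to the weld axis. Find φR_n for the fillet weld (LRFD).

φR_n ≈ 220 kN

E48XX → F_EXX = 480 MPa.
Effective throat t_e = 0.707 × 12 = 8.484 mm.
Total length L = 120 mm; A_we = 8.484 × 120 = 1018 mm².
F_nw = 0.6 F_EXX = 0.6 × 480 = 288 MPa.
φR_n = 0.75 × 288 × 1018 × 10⁻³ = 219.9 kN.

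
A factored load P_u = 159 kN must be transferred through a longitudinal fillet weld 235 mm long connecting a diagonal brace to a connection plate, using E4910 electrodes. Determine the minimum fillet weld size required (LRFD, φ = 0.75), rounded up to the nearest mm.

w = 5 mm

E49XX → F_EXX = 490 MPa.
Total weld length L = 235 mm.
Required throat t_e = P_u / (φ × 0.6 F_EXX × L) = 159 / (0.75 × 0.6 × 490 × 235 × 10⁻³) = 3.068 mm.
Required leg w = t_e / 0.707 = 4.34 mm → use 5 mm.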